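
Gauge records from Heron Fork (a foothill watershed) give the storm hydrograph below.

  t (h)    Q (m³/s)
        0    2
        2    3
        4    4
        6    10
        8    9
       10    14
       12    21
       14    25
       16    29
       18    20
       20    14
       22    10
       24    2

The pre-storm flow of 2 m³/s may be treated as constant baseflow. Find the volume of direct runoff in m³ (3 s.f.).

V ≈ 9.86 × 10^5 m³

Direct-runoff ordinates (Q − Q_b): 0.0, 1.0, 2.0, 8.0, 7.0, 12.0, 19.0, 23.0, 27.0, 18.0, 12.0, 8.0, 0.0 m³/s.
ΣQ_DR = 137.0 m³/s.
With Δt = 2 h = 7200 s, V = ΣQ_DR · Δt = 137.0 × 7200 = 9.86 × 10^5 m³.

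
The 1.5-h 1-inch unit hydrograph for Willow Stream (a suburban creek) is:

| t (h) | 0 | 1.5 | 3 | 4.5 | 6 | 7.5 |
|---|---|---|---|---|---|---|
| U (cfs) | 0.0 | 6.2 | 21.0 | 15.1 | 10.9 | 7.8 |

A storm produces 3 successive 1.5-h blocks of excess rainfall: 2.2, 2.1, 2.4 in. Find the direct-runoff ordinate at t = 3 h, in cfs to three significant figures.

Q ≈ 59.2 cfs

By discrete convolution, Q_j = Σ (P_i / 1 in) · U_{j−i}.
At t = 3 h (j=2): Q = (2.2/1)·21.0 + (2.1/1)·6.2 + (2.4/1)·0.0 = 59.2 cfs.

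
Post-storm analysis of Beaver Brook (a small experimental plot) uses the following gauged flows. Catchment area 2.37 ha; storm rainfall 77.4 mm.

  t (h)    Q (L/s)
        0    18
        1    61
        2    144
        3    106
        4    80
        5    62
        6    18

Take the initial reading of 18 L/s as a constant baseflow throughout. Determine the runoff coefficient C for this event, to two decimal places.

ΣQ_DR = 363.0 L/s; V = ΣQ_DR·Δt = 1.307 × 10^6 L.
Runoff depth d = V / A = 55.14 mm.
C = d / P = 55.14 / 77.4 = 0.71.

C ≈ 0.71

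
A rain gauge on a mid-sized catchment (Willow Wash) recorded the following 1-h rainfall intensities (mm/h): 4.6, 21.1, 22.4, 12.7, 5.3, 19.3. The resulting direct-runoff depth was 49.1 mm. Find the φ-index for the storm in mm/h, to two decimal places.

Only the 4 blocks with intensity above φ contribute runoff: 21.1, 22.4, 12.7, 19.3 mm/h.
Σ(I−φ)·Δt = d  ⇒  (21.1+22.4+12.7+19.3 − 4φ)·1 = 49.1
φ = (75.50 − 49.1/1) / 4 = 6.60 mm/h.

φ ≈ 6.60 mm/h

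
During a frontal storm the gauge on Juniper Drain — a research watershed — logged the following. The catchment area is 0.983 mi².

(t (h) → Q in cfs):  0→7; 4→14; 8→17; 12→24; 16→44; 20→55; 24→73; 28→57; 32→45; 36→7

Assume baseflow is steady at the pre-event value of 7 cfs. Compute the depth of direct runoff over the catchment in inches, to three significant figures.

d ≈ 1.72 in

Direct runoff: 0.0, 7.0, 10.0, 17.0, 37.0, 48.0, 66.0, 50.0, 38.0, 0.0 cfs; ΣQ_DR = 273.0 cfs.
V = ΣQ_DR · Δt = 273.0 × 14400 s = 3.931 × 10^6 ft³.
Over A = 0.983 mi², depth = V / A = 1.72 in.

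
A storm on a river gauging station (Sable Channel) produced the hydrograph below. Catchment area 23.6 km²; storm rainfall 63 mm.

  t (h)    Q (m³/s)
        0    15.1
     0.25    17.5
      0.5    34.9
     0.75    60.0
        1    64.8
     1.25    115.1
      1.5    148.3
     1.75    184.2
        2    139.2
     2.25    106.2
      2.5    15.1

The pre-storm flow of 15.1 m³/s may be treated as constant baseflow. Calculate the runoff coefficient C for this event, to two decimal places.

C ≈ 0.44

ΣQ_DR = 734.3 m³/s; V = ΣQ_DR·Δt = 6.609 × 10^5 m³.
Runoff depth d = V / A = 28.00 mm.
C = d / P = 28.00 / 63 = 0.44.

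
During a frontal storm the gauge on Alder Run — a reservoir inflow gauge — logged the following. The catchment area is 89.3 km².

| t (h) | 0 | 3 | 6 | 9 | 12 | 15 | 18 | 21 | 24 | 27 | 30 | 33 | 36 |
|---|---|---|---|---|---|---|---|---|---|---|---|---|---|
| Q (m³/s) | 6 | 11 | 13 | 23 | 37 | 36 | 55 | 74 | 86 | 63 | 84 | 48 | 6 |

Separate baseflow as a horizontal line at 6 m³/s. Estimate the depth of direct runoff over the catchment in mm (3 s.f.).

d ≈ 56.1 mm

Direct runoff: 0.0, 5.0, 7.0, 17.0, 31.0, 30.0, 49.0, 68.0, 80.0, 57.0, 78.0, 42.0, 0.0 m³/s; ΣQ_DR = 464.0 m³/s.
V = ΣQ_DR · Δt = 464.0 × 10800 s = 5.011 × 10^6 m³.
Over A = 89.3 km², depth = V / A = 56.1 mm.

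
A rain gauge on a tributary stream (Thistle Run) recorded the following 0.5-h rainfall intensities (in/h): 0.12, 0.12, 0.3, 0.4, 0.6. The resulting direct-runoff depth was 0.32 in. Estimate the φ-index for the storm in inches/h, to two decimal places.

φ ≈ 0.22 in/h

Only the 3 blocks with intensity above φ contribute runoff: 0.3, 0.4, 0.6 in/h.
Σ(I−φ)·Δt = d  ⇒  (0.3+0.4+0.6 − 3φ)·0.5 = 0.32
φ = (1.300 − 0.32/0.5) / 3 = 0.22 in/h.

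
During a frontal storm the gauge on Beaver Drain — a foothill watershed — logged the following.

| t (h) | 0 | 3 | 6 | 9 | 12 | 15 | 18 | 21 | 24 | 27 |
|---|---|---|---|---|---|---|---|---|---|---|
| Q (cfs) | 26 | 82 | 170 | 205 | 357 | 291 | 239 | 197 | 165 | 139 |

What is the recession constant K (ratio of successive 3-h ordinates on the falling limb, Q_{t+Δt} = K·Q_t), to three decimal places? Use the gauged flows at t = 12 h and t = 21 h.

K ≈ 0.820

Using the recession-limb readings at t = 12 h and t = 21 h: Q falls from 357 to 197 cfs over 3 intervals.
K = (Q₂/Q₁)^(1/3) = (197/357)^(1/3) = 0.820.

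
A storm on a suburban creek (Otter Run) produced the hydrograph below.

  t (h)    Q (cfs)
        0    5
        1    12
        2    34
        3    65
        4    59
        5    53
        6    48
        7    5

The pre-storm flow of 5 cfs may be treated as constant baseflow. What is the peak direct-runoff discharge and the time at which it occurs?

Subtracting baseflow gives direct-runoff ordinates: 0.0, 7.0, 29.0, 60.0, 54.0, 48.0, 43.0, 0.0 cfs.
The maximum is 60.0 cfs, occurring at the reading for t = 3 h.

Q_p = 60.0 cfs at t = 3 h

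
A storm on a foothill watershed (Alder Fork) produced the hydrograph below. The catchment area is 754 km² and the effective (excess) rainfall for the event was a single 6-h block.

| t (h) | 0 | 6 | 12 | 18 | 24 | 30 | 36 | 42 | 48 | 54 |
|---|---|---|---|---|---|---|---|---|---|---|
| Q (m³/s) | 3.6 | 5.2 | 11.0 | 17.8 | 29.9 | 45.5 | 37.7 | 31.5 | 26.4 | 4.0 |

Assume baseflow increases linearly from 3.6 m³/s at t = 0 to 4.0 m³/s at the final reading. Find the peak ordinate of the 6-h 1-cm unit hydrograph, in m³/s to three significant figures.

U_p ≈ 83.3 m³/s

Direct runoff: 0.00, 1.56, 7.31, 14.07, 26.12, 41.68, 33.83, 27.59, 22.44, 0.00 m³/s; ΣQ_DR = 174.6 m³/s, peak = 41.68 m³/s.
Runoff depth d = ΣQ_DR·Δt / A = 174.6 × 21600 / (754 km²) = 5.002 mm.
The 1-cm UH is the DRH scaled by (10 mm)/d, so U_p = 41.68 × 10/5.002 = 83.3 m³/s.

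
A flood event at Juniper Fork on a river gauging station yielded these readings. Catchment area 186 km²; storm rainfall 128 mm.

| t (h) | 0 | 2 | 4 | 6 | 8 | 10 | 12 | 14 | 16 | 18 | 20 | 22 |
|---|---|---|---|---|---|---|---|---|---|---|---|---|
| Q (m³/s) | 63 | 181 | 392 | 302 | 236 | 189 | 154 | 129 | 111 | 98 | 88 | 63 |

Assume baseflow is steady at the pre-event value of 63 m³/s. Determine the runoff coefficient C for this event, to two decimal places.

ΣQ_DR = 1250 m³/s; V = ΣQ_DR·Δt = 9.000 × 10^6 m³.
Runoff depth d = V / A = 48.39 mm.
C = d / P = 48.39 / 128 = 0.38.

C ≈ 0.38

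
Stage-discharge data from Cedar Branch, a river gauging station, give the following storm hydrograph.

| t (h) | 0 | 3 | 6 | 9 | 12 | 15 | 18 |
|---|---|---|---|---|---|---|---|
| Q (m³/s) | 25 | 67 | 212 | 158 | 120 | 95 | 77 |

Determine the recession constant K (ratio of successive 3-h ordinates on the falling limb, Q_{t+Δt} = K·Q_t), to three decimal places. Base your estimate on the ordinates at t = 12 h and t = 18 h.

Using the recession-limb readings at t = 12 h and t = 18 h: Q falls from 120 to 77 m³/s over 2 intervals.
K = (Q₂/Q₁)^(1/2) = (77/120)^(1/2) = 0.801.

K ≈ 0.801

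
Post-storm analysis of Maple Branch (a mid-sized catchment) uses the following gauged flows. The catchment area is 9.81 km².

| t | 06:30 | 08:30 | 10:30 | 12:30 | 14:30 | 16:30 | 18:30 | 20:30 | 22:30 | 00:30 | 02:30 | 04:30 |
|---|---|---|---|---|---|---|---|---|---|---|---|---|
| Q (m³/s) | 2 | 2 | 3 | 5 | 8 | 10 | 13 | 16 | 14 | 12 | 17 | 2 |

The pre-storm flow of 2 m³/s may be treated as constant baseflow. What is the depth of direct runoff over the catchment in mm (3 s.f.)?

d ≈ 58.7 mm

Direct runoff: 0.0, 0.0, 1.0, 3.0, 6.0, 8.0, 11.0, 14.0, 12.0, 10.0, 15.0, 0.0 m³/s; ΣQ_DR = 80.00 m³/s.
V = ΣQ_DR · Δt = 80.00 × 7200 s = 5.760 × 10^5 m³.
Over A = 9.81 km², depth = V / A = 58.7 mm.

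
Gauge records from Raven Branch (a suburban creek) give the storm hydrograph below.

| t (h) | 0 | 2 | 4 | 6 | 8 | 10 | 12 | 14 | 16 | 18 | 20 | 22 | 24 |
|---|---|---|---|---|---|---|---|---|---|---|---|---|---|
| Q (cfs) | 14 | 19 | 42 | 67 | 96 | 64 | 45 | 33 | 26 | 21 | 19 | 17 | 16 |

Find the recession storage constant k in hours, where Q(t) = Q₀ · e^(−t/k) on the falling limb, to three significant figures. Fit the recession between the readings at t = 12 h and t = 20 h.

k ≈ 9.28 h

On the falling limb, Q drops from 45 to 19 cfs between t = 12 h and t = 20 h (Δt = 8 h).
k = −Δt / ln(Q₂/Q₁) = −8 / ln(19/45) = 9.28 h.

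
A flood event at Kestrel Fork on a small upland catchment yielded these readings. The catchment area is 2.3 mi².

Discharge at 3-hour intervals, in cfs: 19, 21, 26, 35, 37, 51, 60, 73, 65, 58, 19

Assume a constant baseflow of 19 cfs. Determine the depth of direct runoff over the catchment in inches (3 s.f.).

Direct runoff: 0.0, 2.0, 7.0, 16.0, 18.0, 32.0, 41.0, 54.0, 46.0, 39.0, 0.0 cfs; ΣQ_DR = 255.0 cfs.
V = ΣQ_DR · Δt = 255.0 × 10800 s = 2.754 × 10^6 ft³.
Over A = 2.3 mi², depth = V / A = 0.515 in.

d ≈ 0.515 in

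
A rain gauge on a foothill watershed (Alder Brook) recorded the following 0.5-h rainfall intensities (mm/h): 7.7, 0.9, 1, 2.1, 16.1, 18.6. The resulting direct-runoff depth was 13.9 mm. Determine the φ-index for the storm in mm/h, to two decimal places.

φ ≈ 4.87 mm/h

Only the 3 blocks with intensity above φ contribute runoff: 7.7, 16.1, 18.6 mm/h.
Σ(I−φ)·Δt = d  ⇒  (7.7+16.1+18.6 − 3φ)·0.5 = 13.9
φ = (42.40 − 13.9/0.5) / 3 = 4.87 mm/h.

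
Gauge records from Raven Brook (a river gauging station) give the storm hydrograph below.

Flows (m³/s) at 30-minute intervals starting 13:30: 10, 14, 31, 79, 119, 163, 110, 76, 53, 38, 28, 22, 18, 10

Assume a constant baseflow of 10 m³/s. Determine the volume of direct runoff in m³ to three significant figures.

Direct-runoff ordinates (Q − Q_b): 0.0, 4.0, 21.0, 69.0, 109.0, 153.0, 100.0, 66.0, 43.0, 28.0, 18.0, 12.0, 8.0, 0.0 m³/s.
ΣQ_DR = 631.0 m³/s.
With Δt = 0.5 h = 1800 s, V = ΣQ_DR · Δt = 631.0 × 1800 = 1.14 × 10^6 m³.

V ≈ 1.14 × 10^6 m³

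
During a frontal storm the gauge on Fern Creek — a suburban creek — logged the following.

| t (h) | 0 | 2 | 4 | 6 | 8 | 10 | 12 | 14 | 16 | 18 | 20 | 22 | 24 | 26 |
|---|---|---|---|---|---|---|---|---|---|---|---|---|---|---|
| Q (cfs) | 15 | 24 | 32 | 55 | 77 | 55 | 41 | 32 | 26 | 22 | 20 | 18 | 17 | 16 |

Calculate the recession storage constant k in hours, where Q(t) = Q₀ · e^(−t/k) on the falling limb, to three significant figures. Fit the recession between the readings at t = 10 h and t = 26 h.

k ≈ 13.0 h

On the falling limb, Q drops from 55 to 16 cfs between t = 10 h and t = 26 h (Δt = 16 h).
k = −Δt / ln(Q₂/Q₁) = −16 / ln(16/55) = 13.0 h.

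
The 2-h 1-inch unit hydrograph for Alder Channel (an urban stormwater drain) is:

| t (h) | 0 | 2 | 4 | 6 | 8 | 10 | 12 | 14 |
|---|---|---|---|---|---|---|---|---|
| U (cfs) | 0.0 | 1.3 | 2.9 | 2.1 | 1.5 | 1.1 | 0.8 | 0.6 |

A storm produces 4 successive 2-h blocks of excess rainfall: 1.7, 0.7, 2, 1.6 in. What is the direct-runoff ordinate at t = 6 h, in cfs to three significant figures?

By discrete convolution, Q_j = Σ (P_i / 1 in) · U_{j−i}.
At t = 6 h (j=3): Q = (1.7/1)·2.1 + (0.7/1)·2.9 + (2/1)·1.3 + (1.6/1)·0.0 = 8.20 cfs.

Q ≈ 8.20 cfs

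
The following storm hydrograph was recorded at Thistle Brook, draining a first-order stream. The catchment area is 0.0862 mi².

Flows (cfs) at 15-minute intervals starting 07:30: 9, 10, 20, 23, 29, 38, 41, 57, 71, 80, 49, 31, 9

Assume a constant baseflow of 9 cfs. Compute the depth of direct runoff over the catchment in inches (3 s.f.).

Direct runoff: 0.0, 1.0, 11.0, 14.0, 20.0, 29.0, 32.0, 48.0, 62.0, 71.0, 40.0, 22.0, 0.0 cfs; ΣQ_DR = 350.0 cfs.
V = ΣQ_DR · Δt = 350.0 × 900 s = 3.150 × 10^5 ft³.
Over A = 0.0862 mi², depth = V / A = 1.57 in.

d ≈ 1.57 in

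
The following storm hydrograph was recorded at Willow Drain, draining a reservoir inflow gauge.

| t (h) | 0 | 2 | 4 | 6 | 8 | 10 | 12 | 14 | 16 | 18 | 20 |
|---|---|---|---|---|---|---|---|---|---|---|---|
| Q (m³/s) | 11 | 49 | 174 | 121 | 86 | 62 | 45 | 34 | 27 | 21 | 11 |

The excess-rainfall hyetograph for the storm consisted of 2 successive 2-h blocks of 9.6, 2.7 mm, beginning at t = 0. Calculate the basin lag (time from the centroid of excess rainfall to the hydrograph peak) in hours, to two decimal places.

t_L ≈ 2.56 h

Centroid of excess rainfall: t_c = Σ P_i·t̄_i / ΣP_i = 1.4390 h (block centres at 1, 3 h).
Hydrograph peak occurs at t = 4 h, so basin lag t_L = 4 − 1.4390 = 2.56 h.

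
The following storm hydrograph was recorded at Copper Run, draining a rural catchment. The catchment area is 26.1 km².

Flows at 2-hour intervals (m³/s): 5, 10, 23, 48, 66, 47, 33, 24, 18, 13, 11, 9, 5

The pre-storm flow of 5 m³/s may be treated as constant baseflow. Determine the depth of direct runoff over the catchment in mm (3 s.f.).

Direct runoff: 0.0, 5.0, 18.0, 43.0, 61.0, 42.0, 28.0, 19.0, 13.0, 8.0, 6.0, 4.0, 0.0 m³/s; ΣQ_DR = 247.0 m³/s.
V = ΣQ_DR · Δt = 247.0 × 7200 s = 1.778 × 10^6 m³.
Over A = 26.1 km², depth = V / A = 68.1 mm.

d ≈ 68.1 mm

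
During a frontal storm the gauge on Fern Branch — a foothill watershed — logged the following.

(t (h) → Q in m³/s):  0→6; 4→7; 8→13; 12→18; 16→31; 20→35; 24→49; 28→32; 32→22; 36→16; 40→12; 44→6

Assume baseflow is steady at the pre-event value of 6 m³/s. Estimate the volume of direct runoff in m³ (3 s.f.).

V ≈ 2.52 × 10^6 m³

Direct-runoff ordinates (Q − Q_b): 0.0, 1.0, 7.0, 12.0, 25.0, 29.0, 43.0, 26.0, 16.0, 10.0, 6.0, 0.0 m³/s.
ΣQ_DR = 175.0 m³/s.
With Δt = 4 h = 14400 s, V = ΣQ_DR · Δt = 175.0 × 14400 = 2.52 × 10^6 m³.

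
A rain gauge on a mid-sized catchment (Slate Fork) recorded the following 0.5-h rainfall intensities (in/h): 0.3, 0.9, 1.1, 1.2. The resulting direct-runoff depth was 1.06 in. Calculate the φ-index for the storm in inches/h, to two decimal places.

Only the 3 blocks with intensity above φ contribute runoff: 0.9, 1.1, 1.2 in/h.
Σ(I−φ)·Δt = d  ⇒  (0.9+1.1+1.2 − 3φ)·0.5 = 1.06
φ = (3.200 − 1.06/0.5) / 3 = 0.36 in/h.

φ ≈ 0.36 in/h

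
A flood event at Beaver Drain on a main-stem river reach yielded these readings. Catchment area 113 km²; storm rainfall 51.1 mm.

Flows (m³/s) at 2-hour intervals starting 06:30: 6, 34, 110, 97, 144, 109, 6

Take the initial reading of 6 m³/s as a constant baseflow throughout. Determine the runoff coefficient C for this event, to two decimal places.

C ≈ 0.58

ΣQ_DR = 464.0 m³/s; V = ΣQ_DR·Δt = 3.341 × 10^6 m³.
Runoff depth d = V / A = 29.56 mm.
C = d / P = 29.56 / 51.1 = 0.58.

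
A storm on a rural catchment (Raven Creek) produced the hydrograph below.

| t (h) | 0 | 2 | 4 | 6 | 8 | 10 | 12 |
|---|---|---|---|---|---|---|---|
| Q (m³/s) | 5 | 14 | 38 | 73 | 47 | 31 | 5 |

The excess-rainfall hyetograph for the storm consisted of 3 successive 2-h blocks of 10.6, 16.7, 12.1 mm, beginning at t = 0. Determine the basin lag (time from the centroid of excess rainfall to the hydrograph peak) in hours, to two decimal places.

Centroid of excess rainfall: t_c = Σ P_i·t̄_i / ΣP_i = 3.0761 h (block centres at 1, 3, 5 h).
Hydrograph peak occurs at t = 6 h, so basin lag t_L = 6 − 3.0761 = 2.92 h.

t_L ≈ 2.92 h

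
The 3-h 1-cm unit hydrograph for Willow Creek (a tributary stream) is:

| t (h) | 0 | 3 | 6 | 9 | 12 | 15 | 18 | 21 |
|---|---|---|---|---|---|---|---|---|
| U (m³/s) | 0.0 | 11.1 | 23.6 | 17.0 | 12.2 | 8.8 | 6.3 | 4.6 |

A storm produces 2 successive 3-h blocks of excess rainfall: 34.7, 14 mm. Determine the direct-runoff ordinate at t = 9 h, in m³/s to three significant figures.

Q ≈ 92.0 m³/s

By discrete convolution, Q_j = Σ (P_i / 10 mm) · U_{j−i}.
At t = 9 h (j=3): Q = (34.7/10)·17.0 + (14/10)·23.6 = 92.0 m³/s.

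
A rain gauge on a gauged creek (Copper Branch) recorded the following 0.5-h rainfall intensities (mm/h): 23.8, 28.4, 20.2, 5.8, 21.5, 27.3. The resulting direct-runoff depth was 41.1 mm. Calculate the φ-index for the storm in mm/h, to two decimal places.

φ ≈ 7.80 mm/h

Only the 5 blocks with intensity above φ contribute runoff: 23.8, 28.4, 20.2, 21.5, 27.3 mm/h.
Σ(I−φ)·Δt = d  ⇒  (23.8+28.4+20.2+21.5+27.3 − 5φ)·0.5 = 41.1
φ = (121.2 − 41.1/0.5) / 5 = 7.80 mm/h.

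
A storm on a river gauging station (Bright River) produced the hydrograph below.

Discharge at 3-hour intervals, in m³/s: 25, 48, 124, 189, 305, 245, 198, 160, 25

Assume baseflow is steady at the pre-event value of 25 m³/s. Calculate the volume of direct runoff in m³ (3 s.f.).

V ≈ 1.18 × 10^7 m³

Direct-runoff ordinates (Q − Q_b): 0.0, 23.0, 99.0, 164.0, 280.0, 220.0, 173.0, 135.0, 0.0 m³/s.
ΣQ_DR = 1094 m³/s.
With Δt = 3 h = 10800 s, V = ΣQ_DR · Δt = 1094 × 10800 = 1.18 × 10^7 m³.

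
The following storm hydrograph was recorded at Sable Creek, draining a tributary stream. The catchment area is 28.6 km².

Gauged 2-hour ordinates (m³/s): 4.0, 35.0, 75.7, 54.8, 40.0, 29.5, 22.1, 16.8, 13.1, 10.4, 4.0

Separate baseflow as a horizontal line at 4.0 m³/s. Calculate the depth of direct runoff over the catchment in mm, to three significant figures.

Direct runoff: 0.0, 31.0, 71.7, 50.8, 36.0, 25.5, 18.1, 12.8, 9.1, 6.4, 0.0 m³/s; ΣQ_DR = 261.4 m³/s.
V = ΣQ_DR · Δt = 261.4 × 7200 s = 1.882 × 10^6 m³.
Over A = 28.6 km², depth = V / A = 65.8 mm.

d ≈ 65.8 mm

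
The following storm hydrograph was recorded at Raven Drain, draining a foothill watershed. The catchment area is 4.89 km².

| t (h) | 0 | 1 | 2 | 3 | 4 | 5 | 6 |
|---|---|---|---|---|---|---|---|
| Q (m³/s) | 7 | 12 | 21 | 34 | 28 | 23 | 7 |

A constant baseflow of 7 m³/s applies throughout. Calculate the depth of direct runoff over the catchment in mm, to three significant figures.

Direct runoff: 0.0, 5.0, 14.0, 27.0, 21.0, 16.0, 0.0 m³/s; ΣQ_DR = 83.00 m³/s.
V = ΣQ_DR · Δt = 83.00 × 3600 s = 2.988 × 10^5 m³.
Over A = 4.89 km², depth = V / A = 61.1 mm.

d ≈ 61.1 mm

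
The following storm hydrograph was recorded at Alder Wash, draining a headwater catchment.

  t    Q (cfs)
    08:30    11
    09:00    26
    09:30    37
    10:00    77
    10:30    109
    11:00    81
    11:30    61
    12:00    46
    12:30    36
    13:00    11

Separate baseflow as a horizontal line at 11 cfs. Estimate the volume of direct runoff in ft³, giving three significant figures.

V ≈ 6.93 × 10^5 ft³

Direct-runoff ordinates (Q − Q_b): 0.0, 15.0, 26.0, 66.0, 98.0, 70.0, 50.0, 35.0, 25.0, 0.0 cfs.
ΣQ_DR = 385.0 cfs.
With Δt = 0.5 h = 1800 s, V = ΣQ_DR · Δt = 385.0 × 1800 = 6.93 × 10^5 ft³.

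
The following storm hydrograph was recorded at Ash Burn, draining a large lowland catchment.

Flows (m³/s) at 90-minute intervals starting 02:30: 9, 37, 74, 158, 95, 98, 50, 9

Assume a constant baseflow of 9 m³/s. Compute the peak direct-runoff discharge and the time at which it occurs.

Subtracting baseflow gives direct-runoff ordinates: 0.0, 28.0, 65.0, 149.0, 86.0, 89.0, 41.0, 0.0 m³/s.
The maximum is 149.0 m³/s, occurring at the reading for t = 07:00.

Q_p = 149.0 m³/s at t = 07:00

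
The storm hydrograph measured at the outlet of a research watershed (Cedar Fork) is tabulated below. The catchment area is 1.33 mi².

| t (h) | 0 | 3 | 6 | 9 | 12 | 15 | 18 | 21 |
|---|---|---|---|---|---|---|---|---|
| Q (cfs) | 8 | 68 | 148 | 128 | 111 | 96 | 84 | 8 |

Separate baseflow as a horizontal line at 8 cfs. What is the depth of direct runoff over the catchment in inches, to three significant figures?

d ≈ 2.05 in

Direct runoff: 0.0, 60.0, 140.0, 120.0, 103.0, 88.0, 76.0, 0.0 cfs; ΣQ_DR = 587.0 cfs.
V = ΣQ_DR · Δt = 587.0 × 10800 s = 6.340 × 10^6 ft³.
Over A = 1.33 mi², depth = V / A = 2.05 in.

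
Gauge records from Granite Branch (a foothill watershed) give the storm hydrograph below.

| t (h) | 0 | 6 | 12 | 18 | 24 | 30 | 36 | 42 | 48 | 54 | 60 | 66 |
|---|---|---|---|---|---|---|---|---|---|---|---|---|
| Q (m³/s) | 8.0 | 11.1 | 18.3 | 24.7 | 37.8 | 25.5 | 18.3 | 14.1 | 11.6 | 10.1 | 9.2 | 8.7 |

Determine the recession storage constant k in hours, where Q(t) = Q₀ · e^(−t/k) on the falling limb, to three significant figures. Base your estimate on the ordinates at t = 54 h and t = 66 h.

k ≈ 80.4 h

On the falling limb, Q drops from 10.1 to 8.7 m³/s between t = 54 h and t = 66 h (Δt = 12 h).
k = −Δt / ln(Q₂/Q₁) = −12 / ln(8.7/10.1) = 80.4 h.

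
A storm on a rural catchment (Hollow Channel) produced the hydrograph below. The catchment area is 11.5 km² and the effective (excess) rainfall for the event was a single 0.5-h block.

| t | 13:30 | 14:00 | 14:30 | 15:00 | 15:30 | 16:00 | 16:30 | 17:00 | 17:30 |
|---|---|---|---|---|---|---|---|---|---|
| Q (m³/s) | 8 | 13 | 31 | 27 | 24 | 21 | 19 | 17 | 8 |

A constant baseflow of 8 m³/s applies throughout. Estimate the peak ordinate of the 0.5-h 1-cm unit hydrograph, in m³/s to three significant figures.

Direct runoff: 0.0, 5.0, 23.0, 19.0, 16.0, 13.0, 11.0, 9.0, 0.0 m³/s; ΣQ_DR = 96.00 m³/s, peak = 23.0 m³/s.
Runoff depth d = ΣQ_DR·Δt / A = 96.00 × 1800 / (11.5 km²) = 15.03 mm.
The 1-cm UH is the DRH scaled by (10 mm)/d, so U_p = 23.0 × 10/15.03 = 15.3 m³/s.

U_p ≈ 15.3 m³/s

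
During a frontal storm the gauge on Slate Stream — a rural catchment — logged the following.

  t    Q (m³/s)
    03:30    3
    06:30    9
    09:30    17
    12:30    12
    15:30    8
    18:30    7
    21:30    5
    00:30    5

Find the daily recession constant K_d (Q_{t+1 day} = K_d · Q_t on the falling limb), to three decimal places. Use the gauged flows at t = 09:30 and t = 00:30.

K_d ≈ 0.141

Between t = 09:30 and t = 00:30 the flow falls from 17 to 5 m³/s over 5×3 h = 15 h.
Per-interval ratio K = (5/17)^(1/5) = 0.7829; K_d = K^(24/3) = 0.141.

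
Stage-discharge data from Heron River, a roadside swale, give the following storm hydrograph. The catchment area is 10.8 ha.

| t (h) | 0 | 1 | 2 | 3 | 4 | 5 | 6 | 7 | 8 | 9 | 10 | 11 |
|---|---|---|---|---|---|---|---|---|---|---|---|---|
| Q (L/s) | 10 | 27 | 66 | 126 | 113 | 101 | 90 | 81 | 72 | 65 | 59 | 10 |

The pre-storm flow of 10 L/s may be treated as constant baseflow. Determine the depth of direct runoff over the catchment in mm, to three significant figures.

Direct runoff: 0.0, 17.0, 56.0, 116.0, 103.0, 91.0, 80.0, 71.0, 62.0, 55.0, 49.0, 0.0 L/s; ΣQ_DR = 700.0 L/s.
V = ΣQ_DR · Δt = 700.0 × 3600 s = 2.520 × 10^6 L.
Over A = 10.8 ha, depth = V / A = 23.3 mm.

d ≈ 23.3 mm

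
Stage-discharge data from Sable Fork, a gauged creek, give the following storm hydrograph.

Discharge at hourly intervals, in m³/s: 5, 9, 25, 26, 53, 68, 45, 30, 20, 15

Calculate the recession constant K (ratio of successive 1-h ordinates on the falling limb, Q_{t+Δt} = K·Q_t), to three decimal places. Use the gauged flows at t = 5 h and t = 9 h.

K ≈ 0.685

Using the recession-limb readings at t = 5 h and t = 9 h: Q falls from 68 to 15 m³/s over 4 intervals.
K = (Q₂/Q₁)^(1/4) = (15/68)^(1/4) = 0.685.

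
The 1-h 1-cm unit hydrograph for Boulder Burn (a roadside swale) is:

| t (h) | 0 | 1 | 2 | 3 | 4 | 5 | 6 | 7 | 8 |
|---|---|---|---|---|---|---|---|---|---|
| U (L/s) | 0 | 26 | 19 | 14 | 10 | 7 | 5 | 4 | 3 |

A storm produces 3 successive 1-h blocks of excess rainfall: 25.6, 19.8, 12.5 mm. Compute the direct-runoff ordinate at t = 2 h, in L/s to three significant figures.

By discrete convolution, Q_j = Σ (P_i / 10 mm) · U_{j−i}.
At t = 2 h (j=2): Q = (25.6/10)·19 + (19.8/10)·26 + (12.5/10)·0 = 100 L/s.

Q ≈ 100 L/s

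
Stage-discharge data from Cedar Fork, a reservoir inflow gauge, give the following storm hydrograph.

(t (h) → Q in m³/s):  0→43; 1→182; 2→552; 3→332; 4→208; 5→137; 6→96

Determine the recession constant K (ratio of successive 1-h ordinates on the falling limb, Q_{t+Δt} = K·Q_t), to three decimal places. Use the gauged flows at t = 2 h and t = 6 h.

Using the recession-limb readings at t = 2 h and t = 6 h: Q falls from 552 to 96 m³/s over 4 intervals.
K = (Q₂/Q₁)^(1/4) = (96/552)^(1/4) = 0.646.

K ≈ 0.646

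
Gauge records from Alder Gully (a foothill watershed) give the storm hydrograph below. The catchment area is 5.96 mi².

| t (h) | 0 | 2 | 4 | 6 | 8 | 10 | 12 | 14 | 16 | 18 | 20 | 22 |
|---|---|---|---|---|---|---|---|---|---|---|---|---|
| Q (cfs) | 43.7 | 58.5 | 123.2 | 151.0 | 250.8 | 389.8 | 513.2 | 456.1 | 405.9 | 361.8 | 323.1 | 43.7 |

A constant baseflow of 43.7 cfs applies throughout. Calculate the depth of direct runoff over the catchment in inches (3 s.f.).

d ≈ 1.35 in

Direct runoff: 0.0, 14.8, 79.5, 107.3, 207.1, 346.1, 469.5, 412.4, 362.2, 318.1, 279.4, 0.0 cfs; ΣQ_DR = 2596 cfs.
V = ΣQ_DR · Δt = 2596 × 7200 s = 1.869 × 10^7 ft³.
Over A = 5.96 mi², depth = V / A = 1.35 in.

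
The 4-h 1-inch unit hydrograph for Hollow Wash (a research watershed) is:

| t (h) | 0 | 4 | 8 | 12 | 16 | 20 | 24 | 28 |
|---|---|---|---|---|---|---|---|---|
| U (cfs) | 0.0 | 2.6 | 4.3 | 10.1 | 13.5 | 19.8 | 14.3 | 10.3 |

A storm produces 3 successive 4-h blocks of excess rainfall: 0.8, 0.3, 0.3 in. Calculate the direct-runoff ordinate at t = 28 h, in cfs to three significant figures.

By discrete convolution, Q_j = Σ (P_i / 1 in) · U_{j−i}.
At t = 28 h (j=7): Q = (0.8/1)·10.3 + (0.3/1)·14.3 + (0.3/1)·19.8 = 18.5 cfs.

Q ≈ 18.5 cfs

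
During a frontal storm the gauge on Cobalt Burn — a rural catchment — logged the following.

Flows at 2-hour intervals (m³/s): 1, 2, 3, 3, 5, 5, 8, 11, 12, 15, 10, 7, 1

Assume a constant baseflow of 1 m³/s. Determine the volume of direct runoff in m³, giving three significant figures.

Direct-runoff ordinates (Q − Q_b): 0.0, 1.0, 2.0, 2.0, 4.0, 4.0, 7.0, 10.0, 11.0, 14.0, 9.0, 6.0, 0.0 m³/s.
ΣQ_DR = 70.00 m³/s.
With Δt = 2 h = 7200 s, V = ΣQ_DR · Δt = 70.00 × 7200 = 5.04 × 10^5 m³.

V ≈ 5.04 × 10^5 m³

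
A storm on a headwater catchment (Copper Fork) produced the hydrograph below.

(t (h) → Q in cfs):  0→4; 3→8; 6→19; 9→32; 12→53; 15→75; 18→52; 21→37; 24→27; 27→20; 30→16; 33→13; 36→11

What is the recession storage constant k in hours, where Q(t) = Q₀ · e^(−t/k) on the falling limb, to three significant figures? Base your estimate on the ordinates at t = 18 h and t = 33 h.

k ≈ 10.8 h

On the falling limb, Q drops from 52 to 13 cfs between t = 18 h and t = 33 h (Δt = 15 h).
k = −Δt / ln(Q₂/Q₁) = −15 / ln(13/52) = 10.8 h.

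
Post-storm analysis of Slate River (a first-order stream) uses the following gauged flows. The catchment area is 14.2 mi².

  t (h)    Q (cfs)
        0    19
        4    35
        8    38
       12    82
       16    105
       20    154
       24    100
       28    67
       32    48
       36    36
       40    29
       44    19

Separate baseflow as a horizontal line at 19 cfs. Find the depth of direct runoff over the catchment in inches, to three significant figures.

d ≈ 0.220 in

Direct runoff: 0.0, 16.0, 19.0, 63.0, 86.0, 135.0, 81.0, 48.0, 29.0, 17.0, 10.0, 0.0 cfs; ΣQ_DR = 504.0 cfs.
V = ΣQ_DR · Δt = 504.0 × 14400 s = 7.258 × 10^6 ft³.
Over A = 14.2 mi², depth = V / A = 0.220 in.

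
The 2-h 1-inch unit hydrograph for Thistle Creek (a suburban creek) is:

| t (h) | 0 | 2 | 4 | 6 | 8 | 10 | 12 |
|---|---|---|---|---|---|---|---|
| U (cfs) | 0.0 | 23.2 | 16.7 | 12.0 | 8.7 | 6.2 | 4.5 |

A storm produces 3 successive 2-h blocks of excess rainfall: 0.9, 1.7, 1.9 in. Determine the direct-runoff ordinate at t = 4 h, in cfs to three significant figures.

By discrete convolution, Q_j = Σ (P_i / 1 in) · U_{j−i}.
At t = 4 h (j=2): Q = (0.9/1)·16.7 + (1.7/1)·23.2 + (1.9/1)·0.0 = 54.5 cfs.

Q ≈ 54.5 cfs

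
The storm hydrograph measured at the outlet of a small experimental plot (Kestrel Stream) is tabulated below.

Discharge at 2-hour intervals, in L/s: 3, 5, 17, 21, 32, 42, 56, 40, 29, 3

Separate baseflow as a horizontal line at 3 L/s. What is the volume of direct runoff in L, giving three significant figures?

Direct-runoff ordinates (Q − Q_b): 0.0, 2.0, 14.0, 18.0, 29.0, 39.0, 53.0, 37.0, 26.0, 0.0 L/s.
ΣQ_DR = 218.0 L/s.
With Δt = 2 h = 7200 s, V = ΣQ_DR · Δt = 218.0 × 7200 = 1.57 × 10^6 L.

V ≈ 1.57 × 10^6 L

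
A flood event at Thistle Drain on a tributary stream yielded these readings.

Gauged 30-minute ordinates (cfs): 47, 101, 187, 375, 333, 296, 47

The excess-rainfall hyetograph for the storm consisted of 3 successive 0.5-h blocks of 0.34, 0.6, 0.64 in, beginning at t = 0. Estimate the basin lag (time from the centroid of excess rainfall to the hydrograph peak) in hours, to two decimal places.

Centroid of excess rainfall: t_c = Σ P_i·t̄_i / ΣP_i = 0.8449 h (block centres at 0.25, 0.75, 1.25 h).
Hydrograph peak occurs at t = 1.5 h, so basin lag t_L = 1.5 − 0.8449 = 0.66 h.

t_L ≈ 0.66 h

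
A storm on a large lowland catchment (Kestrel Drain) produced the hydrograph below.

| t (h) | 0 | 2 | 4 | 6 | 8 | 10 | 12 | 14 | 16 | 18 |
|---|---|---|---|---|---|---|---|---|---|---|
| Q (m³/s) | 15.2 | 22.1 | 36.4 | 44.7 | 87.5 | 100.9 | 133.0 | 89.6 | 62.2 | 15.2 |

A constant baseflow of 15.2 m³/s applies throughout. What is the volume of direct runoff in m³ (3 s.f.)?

V ≈ 3.27 × 10^6 m³

Direct-runoff ordinates (Q − Q_b): 0.0, 6.9, 21.2, 29.5, 72.3, 85.7, 117.8, 74.4, 47.0, 0.0 m³/s.
ΣQ_DR = 454.8 m³/s.
With Δt = 2 h = 7200 s, V = ΣQ_DR · Δt = 454.8 × 7200 = 3.27 × 10^6 m³.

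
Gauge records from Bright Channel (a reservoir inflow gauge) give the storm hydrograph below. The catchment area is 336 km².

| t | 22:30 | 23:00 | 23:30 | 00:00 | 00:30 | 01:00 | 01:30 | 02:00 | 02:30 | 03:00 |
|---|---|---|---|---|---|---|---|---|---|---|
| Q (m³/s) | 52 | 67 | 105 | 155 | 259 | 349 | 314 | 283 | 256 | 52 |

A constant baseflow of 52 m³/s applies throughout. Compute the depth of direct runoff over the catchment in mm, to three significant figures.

Direct runoff: 0.0, 15.0, 53.0, 103.0, 207.0, 297.0, 262.0, 231.0, 204.0, 0.0 m³/s; ΣQ_DR = 1372 m³/s.
V = ΣQ_DR · Δt = 1372 × 1800 s = 2.470 × 10^6 m³.
Over A = 336 km², depth = V / A = 7.35 mm.

d ≈ 7.35 mm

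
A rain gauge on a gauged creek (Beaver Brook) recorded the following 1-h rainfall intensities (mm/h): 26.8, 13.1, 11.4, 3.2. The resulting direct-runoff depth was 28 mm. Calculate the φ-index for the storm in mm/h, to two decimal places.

Only the 3 blocks with intensity above φ contribute runoff: 26.8, 13.1, 11.4 mm/h.
Σ(I−φ)·Δt = d  ⇒  (26.8+13.1+11.4 − 3φ)·1 = 28
φ = (51.30 − 28/1) / 3 = 7.77 mm/h.

φ ≈ 7.77 mm/h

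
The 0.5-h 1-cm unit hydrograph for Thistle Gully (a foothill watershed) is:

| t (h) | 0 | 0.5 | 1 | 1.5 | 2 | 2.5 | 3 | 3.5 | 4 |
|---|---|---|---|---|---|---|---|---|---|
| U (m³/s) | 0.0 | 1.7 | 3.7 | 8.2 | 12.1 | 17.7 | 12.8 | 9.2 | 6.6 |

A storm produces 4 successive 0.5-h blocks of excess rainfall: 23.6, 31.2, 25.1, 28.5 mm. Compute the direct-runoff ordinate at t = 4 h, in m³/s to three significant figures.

By discrete convolution, Q_j = Σ (P_i / 10 mm) · U_{j−i}.
At t = 4 h (j=8): Q = (23.6/10)·6.6 + (31.2/10)·9.2 + (25.1/10)·12.8 + (28.5/10)·17.7 = 127 m³/s.

Q ≈ 127 m³/s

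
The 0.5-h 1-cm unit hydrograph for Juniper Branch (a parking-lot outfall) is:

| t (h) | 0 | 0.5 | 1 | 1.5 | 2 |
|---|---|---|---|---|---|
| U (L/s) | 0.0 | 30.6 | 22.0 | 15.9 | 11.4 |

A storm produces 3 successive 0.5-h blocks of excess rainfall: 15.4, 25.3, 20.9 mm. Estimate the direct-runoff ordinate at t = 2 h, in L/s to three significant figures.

Q ≈ 104 L/s

By discrete convolution, Q_j = Σ (P_i / 10 mm) · U_{j−i}.
At t = 2 h (j=4): Q = (15.4/10)·11.4 + (25.3/10)·15.9 + (20.9/10)·22.0 = 104 L/s.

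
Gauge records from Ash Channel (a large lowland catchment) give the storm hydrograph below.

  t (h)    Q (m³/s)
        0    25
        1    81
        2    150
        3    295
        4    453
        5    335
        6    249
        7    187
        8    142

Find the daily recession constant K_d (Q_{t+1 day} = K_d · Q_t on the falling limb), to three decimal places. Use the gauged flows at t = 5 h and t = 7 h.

Between t = 5 h and t = 7 h the flow falls from 335 to 187 m³/s over 2×1 h = 2 h.
Per-interval ratio K = (187/335)^(1/2) = 0.7471; K_d = K^(24/1) = 0.001.

K_d ≈ 0.001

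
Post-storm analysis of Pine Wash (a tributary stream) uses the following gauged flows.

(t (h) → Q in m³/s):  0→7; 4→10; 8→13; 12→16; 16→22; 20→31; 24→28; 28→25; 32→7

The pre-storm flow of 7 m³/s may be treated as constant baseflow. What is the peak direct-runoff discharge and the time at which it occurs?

Q_p = 24.0 m³/s at t = 20 h

Subtracting baseflow gives direct-runoff ordinates: 0.0, 3.0, 6.0, 9.0, 15.0, 24.0, 21.0, 18.0, 0.0 m³/s.
The maximum is 24.0 m³/s, occurring at the reading for t = 20 h.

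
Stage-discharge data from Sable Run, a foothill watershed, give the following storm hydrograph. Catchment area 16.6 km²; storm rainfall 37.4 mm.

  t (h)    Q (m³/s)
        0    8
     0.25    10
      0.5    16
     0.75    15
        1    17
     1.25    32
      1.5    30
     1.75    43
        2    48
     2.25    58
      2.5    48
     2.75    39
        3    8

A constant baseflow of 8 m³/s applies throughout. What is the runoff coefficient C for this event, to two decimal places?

ΣQ_DR = 268.0 m³/s; V = ΣQ_DR·Δt = 2.412 × 10^5 m³.
Runoff depth d = V / A = 14.53 mm.
C = d / P = 14.53 / 37.4 = 0.39.

C ≈ 0.39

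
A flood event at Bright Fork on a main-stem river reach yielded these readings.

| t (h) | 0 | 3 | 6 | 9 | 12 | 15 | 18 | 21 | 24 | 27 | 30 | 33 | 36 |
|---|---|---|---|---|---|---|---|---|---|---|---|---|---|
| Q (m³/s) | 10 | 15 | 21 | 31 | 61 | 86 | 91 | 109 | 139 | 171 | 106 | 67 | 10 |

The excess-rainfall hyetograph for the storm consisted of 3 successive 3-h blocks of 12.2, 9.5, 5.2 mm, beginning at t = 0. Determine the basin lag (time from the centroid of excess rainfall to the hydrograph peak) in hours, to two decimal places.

Centroid of excess rainfall: t_c = Σ P_i·t̄_i / ΣP_i = 3.7193 h (block centres at 1.5, 4.5, 7.5 h).
Hydrograph peak occurs at t = 27 h, so basin lag t_L = 27 − 3.7193 = 23.28 h.

t_L ≈ 23.28 h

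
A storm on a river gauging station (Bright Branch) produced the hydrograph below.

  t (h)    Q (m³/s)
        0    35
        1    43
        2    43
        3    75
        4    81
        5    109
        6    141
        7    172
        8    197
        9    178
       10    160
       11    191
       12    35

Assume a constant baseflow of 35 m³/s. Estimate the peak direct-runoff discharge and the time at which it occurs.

Q_p = 162.0 m³/s at t = 8 h

Subtracting baseflow gives direct-runoff ordinates: 0.0, 8.0, 8.0, 40.0, 46.0, 74.0, 106.0, 137.0, 162.0, 143.0, 125.0, 156.0, 0.0 m³/s.
The maximum is 162.0 m³/s, occurring at the reading for t = 8 h.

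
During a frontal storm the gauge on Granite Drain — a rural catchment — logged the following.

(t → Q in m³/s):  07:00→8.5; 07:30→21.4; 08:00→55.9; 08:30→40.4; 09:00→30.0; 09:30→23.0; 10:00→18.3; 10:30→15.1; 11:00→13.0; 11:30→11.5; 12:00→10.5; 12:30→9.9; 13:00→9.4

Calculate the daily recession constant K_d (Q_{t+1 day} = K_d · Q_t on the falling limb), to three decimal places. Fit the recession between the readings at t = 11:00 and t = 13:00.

K_d ≈ 0.020

Between t = 11:00 and t = 13:00 the flow falls from 13.0 to 9.4 m³/s over 4×0.5 h = 2 h.
Per-interval ratio K = (9.4/13.0)^(1/4) = 0.9221; K_d = K^(24/0.5) = 0.020.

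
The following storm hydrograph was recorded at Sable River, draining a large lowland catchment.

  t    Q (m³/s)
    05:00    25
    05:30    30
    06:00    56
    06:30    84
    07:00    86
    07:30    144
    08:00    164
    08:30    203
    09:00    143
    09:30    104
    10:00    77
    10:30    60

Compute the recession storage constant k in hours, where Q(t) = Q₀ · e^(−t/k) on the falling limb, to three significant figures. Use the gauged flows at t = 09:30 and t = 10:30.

On the falling limb, Q drops from 104 to 60 m³/s between t = 09:30 and t = 10:30 (Δt = 1 h).
k = −Δt / ln(Q₂/Q₁) = −1 / ln(60/104) = 1.82 h.

k ≈ 1.82 h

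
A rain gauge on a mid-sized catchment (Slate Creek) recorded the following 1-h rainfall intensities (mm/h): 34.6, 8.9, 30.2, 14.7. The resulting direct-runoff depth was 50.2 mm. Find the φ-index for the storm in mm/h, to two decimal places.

Only the 3 blocks with intensity above φ contribute runoff: 34.6, 30.2, 14.7 mm/h.
Σ(I−φ)·Δt = d  ⇒  (34.6+30.2+14.7 − 3φ)·1 = 50.2
φ = (79.50 − 50.2/1) / 3 = 9.77 mm/h.

φ ≈ 9.77 mm/h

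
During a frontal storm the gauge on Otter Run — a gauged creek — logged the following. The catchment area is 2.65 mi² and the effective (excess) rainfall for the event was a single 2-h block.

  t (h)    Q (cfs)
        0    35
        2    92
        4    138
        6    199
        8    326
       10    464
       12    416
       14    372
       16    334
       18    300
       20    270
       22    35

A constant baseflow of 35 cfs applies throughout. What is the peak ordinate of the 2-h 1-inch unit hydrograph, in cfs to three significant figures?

U_p ≈ 143 cfs

Direct runoff: 0.0, 57.0, 103.0, 164.0, 291.0, 429.0, 381.0, 337.0, 299.0, 265.0, 235.0, 0.0 cfs; ΣQ_DR = 2561 cfs, peak = 429.0 cfs.
Runoff depth d = ΣQ_DR·Δt / A = 2561 × 7200 / (2.65 mi²) = 2.995 in.
The 1-inch UH is the DRH scaled by (1 in)/d, so U_p = 429.0 × 1/2.995 = 143 cfs.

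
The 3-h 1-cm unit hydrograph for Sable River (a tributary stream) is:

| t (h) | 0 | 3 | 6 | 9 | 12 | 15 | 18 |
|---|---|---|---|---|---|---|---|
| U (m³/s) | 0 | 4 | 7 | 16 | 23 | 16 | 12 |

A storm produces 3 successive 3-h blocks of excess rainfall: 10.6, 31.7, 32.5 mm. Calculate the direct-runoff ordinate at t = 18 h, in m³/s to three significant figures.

Q ≈ 138 m³/s

By discrete convolution, Q_j = Σ (P_i / 10 mm) · U_{j−i}.
At t = 18 h (j=6): Q = (10.6/10)·12 + (31.7/10)·16 + (32.5/10)·23 = 138 m³/s.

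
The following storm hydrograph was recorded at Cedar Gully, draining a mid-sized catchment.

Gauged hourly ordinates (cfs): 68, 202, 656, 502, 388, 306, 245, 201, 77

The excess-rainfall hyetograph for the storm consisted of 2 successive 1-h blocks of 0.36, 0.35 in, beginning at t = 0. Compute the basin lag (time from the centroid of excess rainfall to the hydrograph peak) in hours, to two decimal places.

Centroid of excess rainfall: t_c = Σ P_i·t̄_i / ΣP_i = 0.9930 h (block centres at 0.5, 1.5 h).
Hydrograph peak occurs at t = 2 h, so basin lag t_L = 2 − 0.9930 = 1.01 h.

t_L ≈ 1.01 h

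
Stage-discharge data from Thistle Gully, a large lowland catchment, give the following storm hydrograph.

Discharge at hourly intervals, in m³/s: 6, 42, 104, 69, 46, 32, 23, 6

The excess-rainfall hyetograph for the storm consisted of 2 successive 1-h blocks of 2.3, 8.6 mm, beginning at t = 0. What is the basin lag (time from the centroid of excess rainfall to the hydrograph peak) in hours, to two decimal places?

Centroid of excess rainfall: t_c = Σ P_i·t̄_i / ΣP_i = 1.2890 h (block centres at 0.5, 1.5 h).
Hydrograph peak occurs at t = 2 h, so basin lag t_L = 2 − 1.2890 = 0.71 h.

t_L ≈ 0.71 h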